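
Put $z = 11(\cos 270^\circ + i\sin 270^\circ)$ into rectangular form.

a = r cos θ = 11 * 0 = 0
b = r sin θ = 11 * -1 = -11
z = -11i


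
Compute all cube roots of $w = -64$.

|w| = 64, arg(w) = 180°
Root modulus = 64^(1/3) = 4
Root arguments: θ_k = (180° + 360°k)/3 for k = 0, 1, ..., 2
Roots: 2 + 2*sqrt(3)i, -4, 2 - 2*sqrt(3)i


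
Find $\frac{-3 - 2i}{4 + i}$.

Multiply numerator and denominator by conjugate (4 - i):
= (-3 - 2i)(4 - i) / (4^2 + 1^2)
= (-14 - 5i) / 17
= -14/17 - (5/17)i


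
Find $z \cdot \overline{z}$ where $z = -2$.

z * conjugate(z) = |z|^2 = a^2 + b^2
= (-2)^2 + 0^2 = 4


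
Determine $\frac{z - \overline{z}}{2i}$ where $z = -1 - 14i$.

z - conjugate(z) = 2bi
(z - conjugate(z))/(2i) = 2bi/(2i) = b = -14


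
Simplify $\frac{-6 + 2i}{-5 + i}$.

Multiply numerator and denominator by conjugate (-5 - i):
= (-6 + 2i)(-5 - i) / ((-5)^2 + 1^2)
= (32 - 4i) / 26
Divide through by 2: (16 - 2i) / 13
= 16/13 - (2/13)i


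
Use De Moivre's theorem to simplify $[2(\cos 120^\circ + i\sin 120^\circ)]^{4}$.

By De Moivre: z^n = r^n(cos(nθ) + i sin(nθ))
= 2^4(cos(4*120°) + i sin(4*120°))
= 16(cos 120° + i sin 120°)
= -8 + 8*sqrt(3)i


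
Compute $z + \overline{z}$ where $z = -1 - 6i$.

z + conjugate(z) = (a + bi) + (a - bi) = 2a
= 2 * (-1) = -2


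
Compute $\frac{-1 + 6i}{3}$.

Divisor is real, so divide each part by 3:
= -1/3 + 2i


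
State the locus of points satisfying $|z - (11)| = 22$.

|z - z0| = r describes a circle centered at z0 with radius r
Here z0 = 11 and r = 22
Locus: Circle centered at (11, 0) with radius 22


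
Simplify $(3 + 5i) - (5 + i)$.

(3 - 5) + (5 - 1)i = -2 + 4i


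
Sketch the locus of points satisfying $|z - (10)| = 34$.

|z - z0| = r describes a circle centered at z0 with radius r
Here z0 = 10 and r = 34
Locus: Circle centered at (10, 0) with radius 34


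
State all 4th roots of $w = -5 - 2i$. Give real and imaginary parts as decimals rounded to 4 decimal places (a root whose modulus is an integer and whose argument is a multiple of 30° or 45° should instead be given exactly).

|w| = sqrt(29) ≈ 5.385165, arg(w) ≈ 201.801409°
Root modulus = sqrt(29)^(1/4) ≈ 1.523350
Root arguments: θ_k = (arg(w) + 360°k)/4 for k = 0, 1, ..., 3
Compute each root as (root modulus)(cos θ_k + i sin θ_k) using full-precision intermediates, then round to 4 decimal places.
Roots: 0.9700 + 1.1746i, -1.1746 + 0.9700i, -0.9700 - 1.1746i, 1.1746 - 0.9700i


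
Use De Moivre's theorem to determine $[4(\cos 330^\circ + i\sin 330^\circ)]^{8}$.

By De Moivre: z^n = r^n(cos(nθ) + i sin(nθ))
= 4^8(cos(8*330°) + i sin(8*330°))
= 65536(cos 120° + i sin 120°)
= -32768 + 32768*sqrt(3)i


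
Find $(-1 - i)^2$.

(a + bi)^2 = a^2 - b^2 + 2abi
= (-1)^2 - (-1)^2 + 2*(-1)*(-1)i
= 2i


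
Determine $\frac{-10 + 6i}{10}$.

Divisor is real, so divide each part by 10:
= -1 + (3/5)i


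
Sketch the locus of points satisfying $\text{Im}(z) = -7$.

Im(z) = y where z = x + yi; the equation y = -7 is satisfied by all points with that y-coordinate
Locus: Horizontal line y = -7


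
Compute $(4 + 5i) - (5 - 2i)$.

(4 - 5) + (5 - (-2))i = -1 + 7i


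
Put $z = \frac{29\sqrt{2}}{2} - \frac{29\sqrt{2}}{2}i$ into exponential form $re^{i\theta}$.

r = |z| = sqrt((29*sqrt(2)/2)^2 + (-29*sqrt(2)/2)^2) = sqrt(841/2 + 841/2) = sqrt(841) = 29
θ = arctan(b/a) = arctan(-20.5061/20.5061) (quadrant-adjusted) = -45° = -π/4
z = 29e^(-i*π/4)


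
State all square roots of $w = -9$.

|w| = 9, arg(w) = 180°
Root modulus = 9^(1/2) = 3
Root arguments: θ_k = (180° + 360°k)/2 for k = 0, 1, ..., 1
Roots: 3i, -3i


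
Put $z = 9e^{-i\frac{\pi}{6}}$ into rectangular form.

a = r cos θ = 9 * sqrt(3)/2 = 9*sqrt(3)/2
b = r sin θ = 9 * -1/2 = -9/2
z = 9*sqrt(3)/2 - (9/2)i


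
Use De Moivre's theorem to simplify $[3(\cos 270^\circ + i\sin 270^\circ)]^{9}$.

By De Moivre: z^n = r^n(cos(nθ) + i sin(nθ))
= 3^9(cos(9*270°) + i sin(9*270°))
= 19683(cos 270° + i sin 270°)
= -19683i


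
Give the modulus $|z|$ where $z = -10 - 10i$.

|z| = sqrt(a^2 + b^2) = sqrt((-10)^2 + (-10)^2) = sqrt(200) = sqrt(200)


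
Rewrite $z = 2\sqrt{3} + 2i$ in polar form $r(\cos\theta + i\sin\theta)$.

r = |z| = sqrt(a^2 + b^2) = sqrt((2*sqrt(3))^2 + (2)^2) = sqrt(12 + 4) = sqrt(16) = 4
θ = arctan(b/a) = arctan(2/3.4641) (quadrant-adjusted) = 30°
z = 4(cos 30° + i sin 30°)


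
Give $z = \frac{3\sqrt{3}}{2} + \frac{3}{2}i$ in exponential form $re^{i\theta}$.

r = |z| = sqrt((3*sqrt(3)/2)^2 + (3/2)^2) = sqrt(27/4 + 9/4) = sqrt(9) = 3
θ = arctan(b/a) = arctan(1.5/2.5981) (quadrant-adjusted) = 30° = π/6
z = 3e^(i*π/6)


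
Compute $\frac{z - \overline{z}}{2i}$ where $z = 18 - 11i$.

z - conjugate(z) = 2bi
(z - conjugate(z))/(2i) = 2bi/(2i) = b = -11


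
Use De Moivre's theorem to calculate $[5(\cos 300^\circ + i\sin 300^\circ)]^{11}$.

By De Moivre: z^n = r^n(cos(nθ) + i sin(nθ))
= 5^11(cos(11*300°) + i sin(11*300°))
= 48828125(cos 60° + i sin 60°)
= 48828125/2 + (48828125*sqrt(3)/2)i


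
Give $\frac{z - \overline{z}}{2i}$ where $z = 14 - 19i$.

z - conjugate(z) = 2bi
(z - conjugate(z))/(2i) = 2bi/(2i) = b = -19


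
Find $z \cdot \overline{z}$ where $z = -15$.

z * conjugate(z) = |z|^2 = a^2 + b^2
= (-15)^2 + 0^2 = 225


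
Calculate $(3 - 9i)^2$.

(a + bi)^2 = a^2 - b^2 + 2abi
= 3^2 - (-9)^2 + 2*3*(-9)i
= -72 - 54i


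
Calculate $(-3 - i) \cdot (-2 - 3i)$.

(a1*a2 - b1*b2) + (a1*b2 + b1*a2)i
= (6 - 3) + (9 + 2)i
= 3 + 11i


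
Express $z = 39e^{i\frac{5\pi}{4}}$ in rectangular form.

a = r cos θ = 39 * -sqrt(2)/2 = -39*sqrt(2)/2
b = r sin θ = 39 * -sqrt(2)/2 = -39*sqrt(2)/2
z = -39*sqrt(2)/2 - (39*sqrt(2)/2)i


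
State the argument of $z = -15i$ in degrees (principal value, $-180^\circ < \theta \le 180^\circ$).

a = 0 and b < 0, so z lies on the negative imaginary axis: θ = -90°


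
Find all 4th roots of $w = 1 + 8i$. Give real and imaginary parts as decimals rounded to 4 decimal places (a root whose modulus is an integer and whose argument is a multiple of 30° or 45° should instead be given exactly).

|w| = sqrt(65) ≈ 8.062258, arg(w) ≈ 82.874984°
Root modulus = sqrt(65)^(1/4) ≈ 1.685055
Root arguments: θ_k = (arg(w) + 360°k)/4 for k = 0, 1, ..., 3
Compute each root as (root modulus)(cos θ_k + i sin θ_k) using full-precision intermediates, then round to 4 decimal places.
Roots: 1.5761 + 0.5961i, -0.5961 + 1.5761i, -1.5761 - 0.5961i, 0.5961 - 1.5761i


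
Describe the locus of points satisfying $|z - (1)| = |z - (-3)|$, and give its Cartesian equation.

|z - z1| = |z - z2| means z is equidistant from z1 and z2,
i.e. the perpendicular bisector of the segment from (1, 0) to (-3, 0) (midpoint (-1, 0)).
With z = x + yi, square both sides:
(x - 1)^2 + (y - 0)^2 = (x - (-3))^2 + (y - 0)^2
The x^2 and y^2 terms cancel: -8x + 0y = 9 - 1 = 8
Simplify: x = -1
Locus: Perpendicular bisector of the segment from (1, 0) to (-3, 0): the line x = -1


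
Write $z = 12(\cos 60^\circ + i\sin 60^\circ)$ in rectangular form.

a = r cos θ = 12 * 1/2 = 6
b = r sin θ = 12 * sqrt(3)/2 = 6*sqrt(3)
z = 6 + 6*sqrt(3)i


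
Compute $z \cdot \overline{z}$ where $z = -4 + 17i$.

z * conjugate(z) = |z|^2 = a^2 + b^2
= (-4)^2 + 17^2 = 305


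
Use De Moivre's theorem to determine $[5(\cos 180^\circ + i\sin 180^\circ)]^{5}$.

By De Moivre: z^n = r^n(cos(nθ) + i sin(nθ))
= 5^5(cos(5*180°) + i sin(5*180°))
= 3125(cos 180° + i sin 180°)
= -3125


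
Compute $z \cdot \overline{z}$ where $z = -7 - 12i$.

z * conjugate(z) = |z|^2 = a^2 + b^2
= (-7)^2 + (-12)^2 = 193


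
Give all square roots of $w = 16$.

|w| = 16, arg(w) = 0°
Root modulus = 16^(1/2) = 4
Root arguments: θ_k = (0° + 360°k)/2 for k = 0, 1, ..., 1
Roots: 4, -4


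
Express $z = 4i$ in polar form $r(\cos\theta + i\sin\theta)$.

r = |z| = sqrt(a^2 + b^2) = sqrt((0)^2 + (4)^2) = sqrt(0 + 16) = sqrt(16) = 4
a = 0 and b > 0, so z lies on the positive imaginary axis: θ = 90°
z = 4(cos 90° + i sin 90°)


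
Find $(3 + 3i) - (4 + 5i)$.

(3 - 4) + (3 - 5)i = -1 - 2i


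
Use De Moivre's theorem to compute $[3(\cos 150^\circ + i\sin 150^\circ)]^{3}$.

By De Moivre: z^n = r^n(cos(nθ) + i sin(nθ))
= 3^3(cos(3*150°) + i sin(3*150°))
= 27(cos 90° + i sin 90°)
= 27i


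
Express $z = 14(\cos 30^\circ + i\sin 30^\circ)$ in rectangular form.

a = r cos θ = 14 * sqrt(3)/2 = 7*sqrt(3)
b = r sin θ = 14 * 1/2 = 7
z = 7*sqrt(3) + 7i


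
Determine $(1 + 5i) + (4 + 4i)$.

(1 + 4) + (5 + 4)i = 5 + 9i


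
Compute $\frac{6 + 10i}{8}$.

Divisor is real, so divide each part by 8:
= 3/4 + (5/4)i


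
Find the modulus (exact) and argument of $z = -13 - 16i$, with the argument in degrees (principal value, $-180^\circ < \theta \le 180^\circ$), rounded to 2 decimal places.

|z| = sqrt((-13)^2 + (-16)^2) = sqrt(425)
arg(z) = arctan(b/a) = arctan(-16/-13) (quadrant-adjusted) = -129.09°


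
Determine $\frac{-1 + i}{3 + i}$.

Multiply numerator and denominator by conjugate (3 - i):
= (-1 + i)(3 - i) / (3^2 + 1^2)
= (-2 + 4i) / 10
Divide through by 2: (-1 + 2i) / 5
= -1/5 + (2/5)i


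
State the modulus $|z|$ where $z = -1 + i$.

|z| = sqrt(a^2 + b^2) = sqrt((-1)^2 + 1^2) = sqrt(2) = sqrt(2)


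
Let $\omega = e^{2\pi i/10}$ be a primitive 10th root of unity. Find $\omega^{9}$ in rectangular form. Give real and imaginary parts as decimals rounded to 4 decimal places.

ω^9 = e^(2πi·9/10) = e^(i·9π/5)
= cos(9π/5) + i sin(9π/5)
= 0.8090 - 0.5878i


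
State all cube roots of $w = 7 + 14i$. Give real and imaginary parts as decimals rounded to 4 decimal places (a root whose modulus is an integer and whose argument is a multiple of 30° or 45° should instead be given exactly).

|w| = sqrt(245) ≈ 15.652476, arg(w) ≈ 63.434949°
Root modulus = sqrt(245)^(1/3) ≈ 2.501465
Root arguments: θ_k = (arg(w) + 360°k)/3 for k = 0, 1, ..., 2
Compute each root as (root modulus)(cos θ_k + i sin θ_k) using full-precision intermediates, then round to 4 decimal places.
Roots: 2.3330 + 0.9024i, -1.9480 + 1.5693i, -0.3851 - 2.4716i


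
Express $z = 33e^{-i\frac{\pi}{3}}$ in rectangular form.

a = r cos θ = 33 * 1/2 = 33/2
b = r sin θ = 33 * -sqrt(3)/2 = -33*sqrt(3)/2
z = 33/2 - (33*sqrt(3)/2)i


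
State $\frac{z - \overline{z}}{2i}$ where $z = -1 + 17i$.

z - conjugate(z) = 2bi
(z - conjugate(z))/(2i) = 2bi/(2i) = b = 17


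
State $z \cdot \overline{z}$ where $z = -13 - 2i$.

z * conjugate(z) = |z|^2 = a^2 + b^2
= (-13)^2 + (-2)^2 = 173


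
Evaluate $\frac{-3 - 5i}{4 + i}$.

Multiply numerator and denominator by conjugate (4 - i):
= (-3 - 5i)(4 - i) / (4^2 + 1^2)
= (-17 - 17i) / 17
= -1 - i


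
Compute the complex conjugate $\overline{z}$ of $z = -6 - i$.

If z = a + bi, then conjugate(z) = a - bi
conjugate(-6 - i) = -6 + i


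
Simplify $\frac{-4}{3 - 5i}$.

Multiply numerator and denominator by conjugate (3 + 5i):
= (-4)(3 + 5i) / (3^2 + (-5)^2)
= (-12 - 20i) / 34
Divide through by 2: (-6 - 10i) / 17
= -6/17 - (10/17)i


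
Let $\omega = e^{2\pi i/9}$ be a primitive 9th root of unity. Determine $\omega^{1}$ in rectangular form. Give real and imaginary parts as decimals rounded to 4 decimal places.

ω^1 = e^(2πi·1/9) = e^(i·2π/9)
= cos(2π/9) + i sin(2π/9)
= 0.7660 + 0.6428i


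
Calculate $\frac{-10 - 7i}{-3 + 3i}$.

Multiply numerator and denominator by conjugate (-3 - 3i):
= (-10 - 7i)(-3 - 3i) / ((-3)^2 + 3^2)
= (9 + 51i) / 18
Divide through by 3: (3 + 17i) / 6
= 1/2 + (17/6)i


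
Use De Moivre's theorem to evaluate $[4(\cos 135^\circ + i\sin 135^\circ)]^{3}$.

By De Moivre: z^n = r^n(cos(nθ) + i sin(nθ))
= 4^3(cos(3*135°) + i sin(3*135°))
= 64(cos 45° + i sin 45°)
= 32*sqrt(2) + 32*sqrt(2)i


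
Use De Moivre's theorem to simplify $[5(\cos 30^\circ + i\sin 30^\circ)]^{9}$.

By De Moivre: z^n = r^n(cos(nθ) + i sin(nθ))
= 5^9(cos(9*30°) + i sin(9*30°))
= 1953125(cos 270° + i sin 270°)
= -1953125i


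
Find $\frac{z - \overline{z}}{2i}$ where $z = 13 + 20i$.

z - conjugate(z) = 2bi
(z - conjugate(z))/(2i) = 2bi/(2i) = b = 20


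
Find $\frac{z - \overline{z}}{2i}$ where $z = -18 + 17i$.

z - conjugate(z) = 2bi
(z - conjugate(z))/(2i) = 2bi/(2i) = b = 17


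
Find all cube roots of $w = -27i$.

|w| = 27, arg(w) = 270°
Root modulus = 27^(1/3) = 3
Root arguments: θ_k = (270° + 360°k)/3 for k = 0, 1, ..., 2
Roots: 3i, -3*sqrt(3)/2 - (3/2)i, 3*sqrt(3)/2 - (3/2)i


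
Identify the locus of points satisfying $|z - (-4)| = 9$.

|z - z0| = r describes a circle centered at z0 with radius r
Here z0 = -4 and r = 9
Locus: Circle centered at (-4, 0) with radius 9


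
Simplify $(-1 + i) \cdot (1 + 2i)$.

(a1*a2 - b1*b2) + (a1*b2 + b1*a2)i
= (-1 - 2) + (-2 + 1)i
= -3 - i


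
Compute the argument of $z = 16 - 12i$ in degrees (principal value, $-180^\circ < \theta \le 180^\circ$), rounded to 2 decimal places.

θ = arctan(b/a) = arctan(-12/16) (quadrant-adjusted) = -36.87°


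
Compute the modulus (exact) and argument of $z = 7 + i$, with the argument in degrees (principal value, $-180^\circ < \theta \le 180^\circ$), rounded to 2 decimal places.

|z| = sqrt(7^2 + 1^2) = sqrt(50)
arg(z) = arctan(b/a) = arctan(1/7) (quadrant-adjusted) = 8.13°


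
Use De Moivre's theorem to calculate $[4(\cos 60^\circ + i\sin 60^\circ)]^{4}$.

By De Moivre: z^n = r^n(cos(nθ) + i sin(nθ))
= 4^4(cos(4*60°) + i sin(4*60°))
= 256(cos 240° + i sin 240°)
= -128 - 128*sqrt(3)i


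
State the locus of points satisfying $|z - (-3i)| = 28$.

|z - z0| = r describes a circle centered at z0 with radius r
Here z0 = -3i and r = 28
Locus: Circle centered at (0, -3) with radius 28


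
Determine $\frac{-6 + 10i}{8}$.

Divisor is real, so divide each part by 8:
= -3/4 + (5/4)i


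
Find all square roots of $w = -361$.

|w| = 361, arg(w) = 180°
Root modulus = 361^(1/2) = 19
Root arguments: θ_k = (180° + 360°k)/2 for k = 0, 1, ..., 1
Roots: 19i, -19i


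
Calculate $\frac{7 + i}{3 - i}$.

Multiply numerator and denominator by conjugate (3 + i):
= (7 + i)(3 + i) / (3^2 + (-1)^2)
= (20 + 10i) / 10
= 2 + i


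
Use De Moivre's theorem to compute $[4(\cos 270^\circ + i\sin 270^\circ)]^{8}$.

By De Moivre: z^n = r^n(cos(nθ) + i sin(nθ))
= 4^8(cos(8*270°) + i sin(8*270°))
= 65536(cos 0° + i sin 0°)
= 65536


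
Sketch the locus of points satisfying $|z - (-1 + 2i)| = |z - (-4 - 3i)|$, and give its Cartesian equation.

|z - z1| = |z - z2| means z is equidistant from z1 and z2,
i.e. the perpendicular bisector of the segment from (-1, 2) to (-4, -3) (midpoint (-5/2, -1/2)).
With z = x + yi, square both sides:
(x - (-1))^2 + (y - 2)^2 = (x - (-4))^2 + (y - (-3))^2
The x^2 and y^2 terms cancel: -6x + (-10)y = 25 - 5 = 20
Simplify: 3x + 5y = -10
Locus: Perpendicular bisector of the segment from (-1, 2) to (-4, -3): the line 3x + 5y = -10


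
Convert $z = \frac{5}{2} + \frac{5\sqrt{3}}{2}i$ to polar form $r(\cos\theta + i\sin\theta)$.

r = |z| = sqrt(a^2 + b^2) = sqrt((5/2)^2 + (5*sqrt(3)/2)^2) = sqrt(25/4 + 75/4) = sqrt(25) = 5
θ = arctan(b/a) = arctan(4.3301/2.5) (quadrant-adjusted) = 60°
z = 5(cos 60° + i sin 60°)


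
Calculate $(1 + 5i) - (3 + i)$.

(1 - 3) + (5 - 1)i = -2 + 4i


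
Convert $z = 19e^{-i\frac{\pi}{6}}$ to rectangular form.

a = r cos θ = 19 * sqrt(3)/2 = 19*sqrt(3)/2
b = r sin θ = 19 * -1/2 = -19/2
z = 19*sqrt(3)/2 - (19/2)i


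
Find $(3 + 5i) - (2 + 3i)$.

(3 - 2) + (5 - 3)i = 1 + 2i


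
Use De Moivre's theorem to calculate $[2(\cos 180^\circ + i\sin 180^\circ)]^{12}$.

By De Moivre: z^n = r^n(cos(nθ) + i sin(nθ))
= 2^12(cos(12*180°) + i sin(12*180°))
= 4096(cos 0° + i sin 0°)
= 4096


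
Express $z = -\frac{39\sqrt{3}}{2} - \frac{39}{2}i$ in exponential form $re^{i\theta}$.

r = |z| = sqrt((-39*sqrt(3)/2)^2 + (-39/2)^2) = sqrt(4563/4 + 1521/4) = sqrt(1521) = 39
θ = arctan(b/a) = arctan(-19.5/-33.775) (quadrant-adjusted) = 210° = 7π/6
z = 39e^(i*7π/6)


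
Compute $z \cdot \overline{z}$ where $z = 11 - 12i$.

z * conjugate(z) = |z|^2 = a^2 + b^2
= 11^2 + (-12)^2 = 265


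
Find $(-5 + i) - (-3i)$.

(-5 - 0) + (1 - (-3))i = -5 + 4i


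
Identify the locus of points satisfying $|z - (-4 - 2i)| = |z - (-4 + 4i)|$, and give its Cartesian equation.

|z - z1| = |z - z2| means z is equidistant from z1 and z2,
i.e. the perpendicular bisector of the segment from (-4, -2) to (-4, 4) (midpoint (-4, 1)).
With z = x + yi, square both sides:
(x - (-4))^2 + (y - (-2))^2 = (x - (-4))^2 + (y - 4)^2
The x^2 and y^2 terms cancel: 0x + 12y = 32 - 20 = 12
Simplify: y = 1
Locus: Perpendicular bisector of the segment from (-4, -2) to (-4, 4): the line y = 1


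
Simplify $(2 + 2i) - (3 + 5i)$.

(2 - 3) + (2 - 5)i = -1 - 3i


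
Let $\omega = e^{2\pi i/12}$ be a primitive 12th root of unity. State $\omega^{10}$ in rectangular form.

ω^10 = e^(2πi·10/12) = e^(i·5π/3)
= cos(5π/3) + i sin(5π/3)
= 1/2 - (sqrt(3)/2)i


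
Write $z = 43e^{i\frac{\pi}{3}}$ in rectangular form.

a = r cos θ = 43 * 1/2 = 43/2
b = r sin θ = 43 * sqrt(3)/2 = 43*sqrt(3)/2
z = 43/2 + (43*sqrt(3)/2)i


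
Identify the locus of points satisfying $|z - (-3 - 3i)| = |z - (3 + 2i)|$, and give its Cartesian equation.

|z - z1| = |z - z2| means z is equidistant from z1 and z2,
i.e. the perpendicular bisector of the segment from (-3, -3) to (3, 2) (midpoint (0, -1/2)).
With z = x + yi, square both sides:
(x - (-3))^2 + (y - (-3))^2 = (x - 3)^2 + (y - 2)^2
The x^2 and y^2 terms cancel: 12x + 10y = 13 - 18 = -5
Simplify: 12x + 10y = -5
Locus: Perpendicular bisector of the segment from (-3, -3) to (3, 2): the line 12x + 10y = -5


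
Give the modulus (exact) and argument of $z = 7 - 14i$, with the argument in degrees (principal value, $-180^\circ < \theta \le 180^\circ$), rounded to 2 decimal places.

|z| = sqrt(7^2 + (-14)^2) = sqrt(245)
arg(z) = arctan(b/a) = arctan(-14/7) (quadrant-adjusted) = -63.43°


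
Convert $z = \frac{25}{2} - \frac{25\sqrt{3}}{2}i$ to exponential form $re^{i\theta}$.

r = |z| = sqrt((25/2)^2 + (-25*sqrt(3)/2)^2) = sqrt(625/4 + 1875/4) = sqrt(625) = 25
θ = arctan(b/a) = arctan(-21.6506/12.5) (quadrant-adjusted) = -60° = -π/3
z = 25e^(-i*π/3)


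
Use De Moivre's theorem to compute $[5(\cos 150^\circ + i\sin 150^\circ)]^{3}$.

By De Moivre: z^n = r^n(cos(nθ) + i sin(nθ))
= 5^3(cos(3*150°) + i sin(3*150°))
= 125(cos 90° + i sin 90°)
= 125i


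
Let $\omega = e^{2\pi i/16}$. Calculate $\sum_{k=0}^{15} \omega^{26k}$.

Let ζ = ω^26 = e^(2πi·26/16). Since 16 ∤ 26, ζ ≠ 1.
Sum = Σ_{k=0}^{15} ζ^k = (ζ^16 - 1)/(ζ - 1) = (ω^{26·16} - 1)/(ζ - 1) = (1 - 1)/(ζ - 1) = 0


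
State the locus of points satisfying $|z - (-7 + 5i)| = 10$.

|z - z0| = r describes a circle centered at z0 with radius r
Here z0 = -7 + 5i and r = 10
Locus: Circle centered at (-7, 5) with radius 10


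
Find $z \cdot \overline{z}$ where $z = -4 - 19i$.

z * conjugate(z) = |z|^2 = a^2 + b^2
= (-4)^2 + (-19)^2 = 377


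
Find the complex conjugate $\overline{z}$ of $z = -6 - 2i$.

If z = a + bi, then conjugate(z) = a - bi
conjugate(-6 - 2i) = -6 + 2i


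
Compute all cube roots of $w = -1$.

|w| = 1, arg(w) = 180°
Root modulus = 1^(1/3) = 1
Root arguments: θ_k = (180° + 360°k)/3 for k = 0, 1, ..., 2
Roots: 1/2 + (sqrt(3)/2)i, -1, 1/2 - (sqrt(3)/2)i


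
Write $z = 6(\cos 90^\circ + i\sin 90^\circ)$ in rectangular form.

a = r cos θ = 6 * 0 = 0
b = r sin θ = 6 * 1 = 6
z = 6i


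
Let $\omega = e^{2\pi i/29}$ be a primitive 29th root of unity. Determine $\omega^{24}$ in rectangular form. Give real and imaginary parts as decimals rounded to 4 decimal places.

ω^24 = e^(2πi·24/29) = e^(i·48π/29)
= cos(48π/29) + i sin(48π/29)
= 0.4684 - 0.8835i


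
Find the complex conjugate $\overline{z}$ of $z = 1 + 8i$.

If z = a + bi, then conjugate(z) = a - bi
conjugate(1 + 8i) = 1 - 8i


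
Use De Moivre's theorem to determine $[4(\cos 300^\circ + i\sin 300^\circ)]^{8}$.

By De Moivre: z^n = r^n(cos(nθ) + i sin(nθ))
= 4^8(cos(8*300°) + i sin(8*300°))
= 65536(cos 240° + i sin 240°)
= -32768 - 32768*sqrt(3)i


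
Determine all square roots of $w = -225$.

|w| = 225, arg(w) = 180°
Root modulus = 225^(1/2) = 15
Root arguments: θ_k = (180° + 360°k)/2 for k = 0, 1, ..., 1
Roots: 15i, -15i


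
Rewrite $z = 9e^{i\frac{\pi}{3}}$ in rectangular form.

a = r cos θ = 9 * 1/2 = 9/2
b = r sin θ = 9 * sqrt(3)/2 = 9*sqrt(3)/2
z = 9/2 + (9*sqrt(3)/2)i


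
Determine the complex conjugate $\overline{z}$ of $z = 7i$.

If z = a + bi, then conjugate(z) = a - bi
conjugate(7i) = -7i


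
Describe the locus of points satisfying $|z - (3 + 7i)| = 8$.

|z - z0| = r describes a circle centered at z0 with radius r
Here z0 = 3 + 7i and r = 8
Locus: Circle centered at (3, 7) with radius 8


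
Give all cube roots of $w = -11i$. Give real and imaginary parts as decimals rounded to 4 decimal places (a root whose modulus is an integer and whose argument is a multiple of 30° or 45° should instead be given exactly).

|w| = 11, arg(w) = 270°
Root modulus = 11^(1/3) ≈ 2.223980
Root arguments: θ_k = (270° + 360°k)/3 for k = 0, 1, ..., 2
Compute each root as (root modulus)(cos θ_k + i sin θ_k) using full-precision intermediates, then round to 4 decimal places.
Roots: 2.2240i, -1.9260 - 1.1120i, 1.9260 - 1.1120i


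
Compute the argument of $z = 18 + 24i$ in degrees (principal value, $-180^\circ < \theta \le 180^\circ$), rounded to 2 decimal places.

θ = arctan(b/a) = arctan(24/18) (quadrant-adjusted) = 53.13°


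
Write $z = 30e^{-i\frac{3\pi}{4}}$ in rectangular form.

a = r cos θ = 30 * -sqrt(2)/2 = -15*sqrt(2)
b = r sin θ = 30 * -sqrt(2)/2 = -15*sqrt(2)
z = -15*sqrt(2) - 15*sqrt(2)i


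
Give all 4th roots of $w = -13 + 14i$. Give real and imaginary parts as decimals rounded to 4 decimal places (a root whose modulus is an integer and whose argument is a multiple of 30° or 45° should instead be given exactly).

|w| = sqrt(365) ≈ 19.104973, arg(w) ≈ 132.878904°
Root modulus = sqrt(365)^(1/4) ≈ 2.090675
Root arguments: θ_k = (arg(w) + 360°k)/4 for k = 0, 1, ..., 3
Compute each root as (root modulus)(cos θ_k + i sin θ_k) using full-precision intermediates, then round to 4 decimal places.
Roots: 1.7490 + 1.1454i, -1.1454 + 1.7490i, -1.7490 - 1.1454i, 1.1454 - 1.7490i


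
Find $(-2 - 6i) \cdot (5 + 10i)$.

(a1*a2 - b1*b2) + (a1*b2 + b1*a2)i
= (-10 - (-60)) + (-20 + (-30))i
= 50 - 50i


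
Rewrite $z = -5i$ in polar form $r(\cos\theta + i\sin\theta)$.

r = |z| = sqrt(a^2 + b^2) = sqrt((0)^2 + (-5)^2) = sqrt(0 + 25) = sqrt(25) = 5
a = 0 and b < 0, so z lies on the negative imaginary axis: θ = 270°
z = 5(cos 270° + i sin 270°)


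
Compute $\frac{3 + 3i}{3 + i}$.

Multiply numerator and denominator by conjugate (3 - i):
= (3 + 3i)(3 - i) / (3^2 + 1^2)
= (12 + 6i) / 10
Divide through by 2: (6 + 3i) / 5
= 6/5 + (3/5)i


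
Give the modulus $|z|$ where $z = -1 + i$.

|z| = sqrt(a^2 + b^2) = sqrt((-1)^2 + 1^2) = sqrt(2) = sqrt(2)


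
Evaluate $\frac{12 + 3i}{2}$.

Divisor is real, so divide each part by 2:
= 6 + (3/2)i


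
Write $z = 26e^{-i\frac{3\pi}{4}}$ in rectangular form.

a = r cos θ = 26 * -sqrt(2)/2 = -13*sqrt(2)
b = r sin θ = 26 * -sqrt(2)/2 = -13*sqrt(2)
z = -13*sqrt(2) - 13*sqrt(2)i


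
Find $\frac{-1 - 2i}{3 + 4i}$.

Multiply numerator and denominator by conjugate (3 - 4i):
= (-1 - 2i)(3 - 4i) / (3^2 + 4^2)
= (-11 - 2i) / 25
= -11/25 - (2/25)i


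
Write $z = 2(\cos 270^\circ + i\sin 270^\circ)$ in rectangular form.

a = r cos θ = 2 * 0 = 0
b = r sin θ = 2 * -1 = -2
z = -2i


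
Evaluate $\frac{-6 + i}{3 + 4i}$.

Multiply numerator and denominator by conjugate (3 - 4i):
= (-6 + i)(3 - 4i) / (3^2 + 4^2)
= (-14 + 27i) / 25
= -14/25 + (27/25)i


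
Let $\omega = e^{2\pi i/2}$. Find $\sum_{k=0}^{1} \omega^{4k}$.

Since 2 divides 4, ω^4 = (ω^2)^2 = 1^2 = 1, so every term is 1.
Sum = 2 · 1 = 2


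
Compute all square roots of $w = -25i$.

|w| = 25, arg(w) = 270°
Root modulus = 25^(1/2) = 5
Root arguments: θ_k = (270° + 360°k)/2 for k = 0, 1, ..., 1
Roots: -5*sqrt(2)/2 + (5*sqrt(2)/2)i, 5*sqrt(2)/2 - (5*sqrt(2)/2)i


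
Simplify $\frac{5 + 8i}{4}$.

Divisor is real, so divide each part by 4:
= 5/4 + 2i


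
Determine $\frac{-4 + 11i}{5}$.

Divisor is real, so divide each part by 5:
= -4/5 + (11/5)i


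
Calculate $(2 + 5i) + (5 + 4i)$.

(2 + 5) + (5 + 4)i = 7 + 9i


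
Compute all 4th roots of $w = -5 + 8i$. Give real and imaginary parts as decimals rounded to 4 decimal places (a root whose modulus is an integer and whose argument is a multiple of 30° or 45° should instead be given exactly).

|w| = sqrt(89) ≈ 9.433981, arg(w) ≈ 122.005383°
Root modulus = sqrt(89)^(1/4) ≈ 1.752563
Root arguments: θ_k = (arg(w) + 360°k)/4 for k = 0, 1, ..., 3
Compute each root as (root modulus)(cos θ_k + i sin θ_k) using full-precision intermediates, then round to 4 decimal places.
Roots: 1.5100 + 0.8895i, -0.8895 + 1.5100i, -1.5100 - 0.8895i, 0.8895 - 1.5100i


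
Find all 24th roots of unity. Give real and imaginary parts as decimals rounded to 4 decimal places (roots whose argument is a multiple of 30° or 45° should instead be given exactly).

ω_k = e^(2πik/24) = cos(2πk/24) + i sin(2πk/24) for k = 0, 1, ..., 23
Roots: 1, 0.9659 + 0.2588i, sqrt(3)/2 + (1/2)i, sqrt(2)/2 + (sqrt(2)/2)i, 1/2 + (sqrt(3)/2)i, 0.2588 + 0.9659i, i, -0.2588 + 0.9659i, -1/2 + (sqrt(3)/2)i, -sqrt(2)/2 + (sqrt(2)/2)i, -sqrt(3)/2 + (1/2)i, -0.9659 + 0.2588i, -1, -0.9659 - 0.2588i, -sqrt(3)/2 - (1/2)i, -sqrt(2)/2 - (sqrt(2)/2)i, -1/2 - (sqrt(3)/2)i, -0.2588 - 0.9659i, -i, 0.2588 - 0.9659i, 1/2 - (sqrt(3)/2)i, sqrt(2)/2 - (sqrt(2)/2)i, sqrt(3)/2 - (1/2)i, 0.9659 - 0.2588i


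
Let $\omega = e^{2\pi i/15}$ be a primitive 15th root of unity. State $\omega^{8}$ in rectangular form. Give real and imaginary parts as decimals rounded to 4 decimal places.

ω^8 = e^(2πi·8/15) = e^(i·16π/15)
= cos(16π/15) + i sin(16π/15)
= -0.9781 - 0.2079i


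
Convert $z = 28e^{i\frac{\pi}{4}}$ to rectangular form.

a = r cos θ = 28 * sqrt(2)/2 = 14*sqrt(2)
b = r sin θ = 28 * sqrt(2)/2 = 14*sqrt(2)
z = 14*sqrt(2) + 14*sqrt(2)i


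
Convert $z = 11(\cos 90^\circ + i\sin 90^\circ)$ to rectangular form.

a = r cos θ = 11 * 0 = 0
b = r sin θ = 11 * 1 = 11
z = 11i


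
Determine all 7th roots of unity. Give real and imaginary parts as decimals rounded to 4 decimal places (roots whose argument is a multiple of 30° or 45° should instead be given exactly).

ω_k = e^(2πik/7) = cos(2πk/7) + i sin(2πk/7) for k = 0, 1, ..., 6
Roots: 1, 0.6235 + 0.7818i, -0.2225 + 0.9749i, -0.9010 + 0.4339i, -0.9010 - 0.4339i, -0.2225 - 0.9749i, 0.6235 - 0.7818i


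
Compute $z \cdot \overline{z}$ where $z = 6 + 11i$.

z * conjugate(z) = |z|^2 = a^2 + b^2
= 6^2 + 11^2 = 157


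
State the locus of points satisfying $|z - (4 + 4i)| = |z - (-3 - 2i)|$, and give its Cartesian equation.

|z - z1| = |z - z2| means z is equidistant from z1 and z2,
i.e. the perpendicular bisector of the segment from (4, 4) to (-3, -2) (midpoint (1/2, 1)).
With z = x + yi, square both sides:
(x - 4)^2 + (y - 4)^2 = (x - (-3))^2 + (y - (-2))^2
The x^2 and y^2 terms cancel: -14x + (-12)y = 13 - 32 = -19
Simplify: 14x + 12y = 19
Locus: Perpendicular bisector of the segment from (4, 4) to (-3, -2): the line 14x + 12y = 19


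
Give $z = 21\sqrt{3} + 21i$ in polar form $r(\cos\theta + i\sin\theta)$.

r = |z| = sqrt(a^2 + b^2) = sqrt((21*sqrt(3))^2 + (21)^2) = sqrt(1323 + 441) = sqrt(1764) = 42
θ = arctan(b/a) = arctan(21/36.3731) (quadrant-adjusted) = 30°
z = 42(cos 30° + i sin 30°)


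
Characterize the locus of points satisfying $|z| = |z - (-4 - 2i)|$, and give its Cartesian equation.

|z - z1| = |z - z2| means z is equidistant from z1 and z2,
i.e. the perpendicular bisector of the segment from (0, 0) to (-4, -2) (midpoint (-2, -1)).
With z = x + yi, square both sides:
(x - 0)^2 + (y - 0)^2 = (x - (-4))^2 + (y - (-2))^2
The x^2 and y^2 terms cancel: -8x + (-4)y = 20 - 0 = 20
Simplify: 2x + y = -5
Locus: Perpendicular bisector of the segment from (0, 0) to (-4, -2): the line 2x + y = -5


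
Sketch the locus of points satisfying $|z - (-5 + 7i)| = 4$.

|z - z0| = r describes a circle centered at z0 with radius r
Here z0 = -5 + 7i and r = 4
Locus: Circle centered at (-5, 7) with radius 4


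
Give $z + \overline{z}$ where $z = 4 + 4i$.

z + conjugate(z) = (a + bi) + (a - bi) = 2a
= 2 * 4 = 8


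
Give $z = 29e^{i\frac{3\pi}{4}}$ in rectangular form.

a = r cos θ = 29 * -sqrt(2)/2 = -29*sqrt(2)/2
b = r sin θ = 29 * sqrt(2)/2 = 29*sqrt(2)/2
z = -29*sqrt(2)/2 + (29*sqrt(2)/2)i


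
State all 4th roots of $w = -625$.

|w| = 625, arg(w) = 180°
Root modulus = 625^(1/4) = 5
Root arguments: θ_k = (180° + 360°k)/4 for k = 0, 1, ..., 3
Roots: 5*sqrt(2)/2 + (5*sqrt(2)/2)i, -5*sqrt(2)/2 + (5*sqrt(2)/2)i, -5*sqrt(2)/2 - (5*sqrt(2)/2)i, 5*sqrt(2)/2 - (5*sqrt(2)/2)i


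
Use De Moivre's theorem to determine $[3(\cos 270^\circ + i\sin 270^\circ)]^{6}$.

By De Moivre: z^n = r^n(cos(nθ) + i sin(nθ))
= 3^6(cos(6*270°) + i sin(6*270°))
= 729(cos 180° + i sin 180°)
= -729


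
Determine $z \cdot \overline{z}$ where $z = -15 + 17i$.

z * conjugate(z) = |z|^2 = a^2 + b^2
= (-15)^2 + 17^2 = 514


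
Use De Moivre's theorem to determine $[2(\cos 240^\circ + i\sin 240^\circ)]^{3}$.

By De Moivre: z^n = r^n(cos(nθ) + i sin(nθ))
= 2^3(cos(3*240°) + i sin(3*240°))
= 8(cos 0° + i sin 0°)
= 8


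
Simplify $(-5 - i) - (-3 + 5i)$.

(-5 - (-3)) + (-1 - 5)i = -2 - 6i


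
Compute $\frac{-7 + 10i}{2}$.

Divisor is real, so divide each part by 2:
= -7/2 + 5i


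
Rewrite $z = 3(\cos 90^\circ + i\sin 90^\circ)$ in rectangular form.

a = r cos θ = 3 * 0 = 0
b = r sin θ = 3 * 1 = 3
z = 3i


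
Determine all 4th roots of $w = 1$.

|w| = 1, arg(w) = 0°
Root modulus = 1^(1/4) = 1
Root arguments: θ_k = (0° + 360°k)/4 for k = 0, 1, ..., 3
Roots: 1, i, -1, -i


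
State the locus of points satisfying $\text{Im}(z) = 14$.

Im(z) = y where z = x + yi; the equation y = 14 is satisfied by all points with that y-coordinate
Locus: Horizontal line y = 14


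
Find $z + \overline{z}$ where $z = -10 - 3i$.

z + conjugate(z) = (a + bi) + (a - bi) = 2a
= 2 * (-10) = -20


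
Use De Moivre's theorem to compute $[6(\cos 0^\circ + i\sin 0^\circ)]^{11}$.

By De Moivre: z^n = r^n(cos(nθ) + i sin(nθ))
= 6^11(cos(11*0°) + i sin(11*0°))
= 362797056(cos 0° + i sin 0°)
= 362797056


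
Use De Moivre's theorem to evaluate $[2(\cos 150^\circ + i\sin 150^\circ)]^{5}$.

By De Moivre: z^n = r^n(cos(nθ) + i sin(nθ))
= 2^5(cos(5*150°) + i sin(5*150°))
= 32(cos 30° + i sin 30°)
= 16*sqrt(3) + 16i


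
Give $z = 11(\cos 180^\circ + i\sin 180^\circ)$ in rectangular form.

a = r cos θ = 11 * -1 = -11
b = r sin θ = 11 * 0 = 0
z = -11


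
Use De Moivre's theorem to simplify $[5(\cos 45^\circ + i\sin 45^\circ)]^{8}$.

By De Moivre: z^n = r^n(cos(nθ) + i sin(nθ))
= 5^8(cos(8*45°) + i sin(8*45°))
= 390625(cos 0° + i sin 0°)
= 390625


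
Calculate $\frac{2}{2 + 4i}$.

Multiply numerator and denominator by conjugate (2 - 4i):
= (2)(2 - 4i) / (2^2 + 4^2)
= (4 - 8i) / 20
Divide through by 4: (1 - 2i) / 5
= 1/5 - (2/5)i


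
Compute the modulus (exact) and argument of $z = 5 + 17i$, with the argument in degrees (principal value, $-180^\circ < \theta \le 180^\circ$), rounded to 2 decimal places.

|z| = sqrt(5^2 + 17^2) = sqrt(314)
arg(z) = arctan(b/a) = arctan(17/5) (quadrant-adjusted) = 73.61°


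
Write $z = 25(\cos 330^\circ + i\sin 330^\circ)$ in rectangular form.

a = r cos θ = 25 * sqrt(3)/2 = 25*sqrt(3)/2
b = r sin θ = 25 * -1/2 = -25/2
z = 25*sqrt(3)/2 - (25/2)i


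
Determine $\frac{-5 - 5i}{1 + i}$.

Multiply numerator and denominator by conjugate (1 - i):
= (-5 - 5i)(1 - i) / (1^2 + 1^2)
= (-10) / 2
= -5


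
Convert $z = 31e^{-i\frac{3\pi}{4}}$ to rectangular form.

a = r cos θ = 31 * -sqrt(2)/2 = -31*sqrt(2)/2
b = r sin θ = 31 * -sqrt(2)/2 = -31*sqrt(2)/2
z = -31*sqrt(2)/2 - (31*sqrt(2)/2)i


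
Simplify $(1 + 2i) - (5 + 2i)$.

(1 - 5) + (2 - 2)i = -4


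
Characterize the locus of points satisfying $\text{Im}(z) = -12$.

Im(z) = y where z = x + yi; the equation y = -12 is satisfied by all points with that y-coordinate
Locus: Horizontal line y = -12


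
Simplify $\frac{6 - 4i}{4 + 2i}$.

Multiply numerator and denominator by conjugate (4 - 2i):
= (6 - 4i)(4 - 2i) / (4^2 + 2^2)
= (16 - 28i) / 20
Divide through by 4: (4 - 7i) / 5
= 4/5 - (7/5)i


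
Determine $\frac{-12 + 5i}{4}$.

Divisor is real, so divide each part by 4:
= -3 + (5/4)i


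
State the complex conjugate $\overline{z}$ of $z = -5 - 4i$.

If z = a + bi, then conjugate(z) = a - bi
conjugate(-5 - 4i) = -5 + 4i


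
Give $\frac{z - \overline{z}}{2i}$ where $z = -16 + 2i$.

z - conjugate(z) = 2bi
(z - conjugate(z))/(2i) = 2bi/(2i) = b = 2


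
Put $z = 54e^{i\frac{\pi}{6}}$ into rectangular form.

a = r cos θ = 54 * sqrt(3)/2 = 27*sqrt(3)
b = r sin θ = 54 * 1/2 = 27
z = 27*sqrt(3) + 27i


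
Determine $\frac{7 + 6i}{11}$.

Divisor is real, so divide each part by 11:
= 7/11 + (6/11)i


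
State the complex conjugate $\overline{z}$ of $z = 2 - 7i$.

If z = a + bi, then conjugate(z) = a - bi
conjugate(2 - 7i) = 2 + 7i


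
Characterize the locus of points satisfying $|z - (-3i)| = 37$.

|z - z0| = r describes a circle centered at z0 with radius r
Here z0 = -3i and r = 37
Locus: Circle centered at (0, -3) with radius 37


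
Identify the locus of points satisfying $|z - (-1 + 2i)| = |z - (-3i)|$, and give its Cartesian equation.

|z - z1| = |z - z2| means z is equidistant from z1 and z2,
i.e. the perpendicular bisector of the segment from (-1, 2) to (0, -3) (midpoint (-1/2, -1/2)).
With z = x + yi, square both sides:
(x - (-1))^2 + (y - 2)^2 = (x - 0)^2 + (y - (-3))^2
The x^2 and y^2 terms cancel: 2x + (-10)y = 9 - 5 = 4
Simplify: x - 5y = 2
Locus: Perpendicular bisector of the segment from (-1, 2) to (0, -3): the line x - 5y = 2


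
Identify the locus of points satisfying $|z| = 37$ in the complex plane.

|z| = 37 means sqrt(x^2 + y^2) = 37
This is a circle of radius 37 centered at the origin


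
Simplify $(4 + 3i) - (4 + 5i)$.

(4 - 4) + (3 - 5)i = -2i


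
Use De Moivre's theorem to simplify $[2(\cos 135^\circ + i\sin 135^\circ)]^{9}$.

By De Moivre: z^n = r^n(cos(nθ) + i sin(nθ))
= 2^9(cos(9*135°) + i sin(9*135°))
= 512(cos 135° + i sin 135°)
= -256*sqrt(2) + 256*sqrt(2)i


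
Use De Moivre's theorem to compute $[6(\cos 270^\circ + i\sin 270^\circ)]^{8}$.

By De Moivre: z^n = r^n(cos(nθ) + i sin(nθ))
= 6^8(cos(8*270°) + i sin(8*270°))
= 1679616(cos 0° + i sin 0°)
= 1679616


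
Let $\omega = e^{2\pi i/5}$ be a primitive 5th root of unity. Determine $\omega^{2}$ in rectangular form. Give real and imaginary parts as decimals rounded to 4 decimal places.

ω^2 = e^(2πi·2/5) = e^(i·4π/5)
= cos(4π/5) + i sin(4π/5)
= -0.8090 + 0.5878i


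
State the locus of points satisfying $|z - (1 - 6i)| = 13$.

|z - z0| = r describes a circle centered at z0 with radius r
Here z0 = 1 - 6i and r = 13
Locus: Circle centered at (1, -6) with radius 13


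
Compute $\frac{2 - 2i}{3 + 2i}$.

Multiply numerator and denominator by conjugate (3 - 2i):
= (2 - 2i)(3 - 2i) / (3^2 + 2^2)
= (2 - 10i) / 13
= 2/13 - (10/13)i


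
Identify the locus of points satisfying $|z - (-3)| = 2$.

|z - z0| = r describes a circle centered at z0 with radius r
Here z0 = -3 and r = 2
Locus: Circle centered at (-3, 0) with radius 2


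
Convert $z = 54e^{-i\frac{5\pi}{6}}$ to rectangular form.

a = r cos θ = 54 * -sqrt(3)/2 = -27*sqrt(3)
b = r sin θ = 54 * -1/2 = -27
z = -27*sqrt(3) - 27i


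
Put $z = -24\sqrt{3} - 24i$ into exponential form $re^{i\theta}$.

r = |z| = sqrt((-24*sqrt(3))^2 + (-24)^2) = sqrt(1728 + 576) = sqrt(2304) = 48
θ = arctan(b/a) = arctan(-24/-41.5692) (quadrant-adjusted) = -150° = -5π/6
z = 48e^(-i*5π/6)


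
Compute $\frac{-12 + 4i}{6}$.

Divisor is real, so divide each part by 6:
= -2 + (2/3)i


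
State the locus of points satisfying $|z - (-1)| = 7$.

|z - z0| = r describes a circle centered at z0 with radius r
Here z0 = -1 and r = 7
Locus: Circle centered at (-1, 0) with radius 7


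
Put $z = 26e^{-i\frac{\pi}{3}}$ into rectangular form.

a = r cos θ = 26 * 1/2 = 13
b = r sin θ = 26 * -sqrt(3)/2 = -13*sqrt(3)
z = 13 - 13*sqrt(3)i


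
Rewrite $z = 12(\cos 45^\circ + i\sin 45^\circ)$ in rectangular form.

a = r cos θ = 12 * sqrt(2)/2 = 6*sqrt(2)
b = r sin θ = 12 * sqrt(2)/2 = 6*sqrt(2)
z = 6*sqrt(2) + 6*sqrt(2)i


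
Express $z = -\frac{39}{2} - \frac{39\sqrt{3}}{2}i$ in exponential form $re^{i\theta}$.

r = |z| = sqrt((-39/2)^2 + (-39*sqrt(3)/2)^2) = sqrt(1521/4 + 4563/4) = sqrt(1521) = 39
θ = arctan(b/a) = arctan(-33.775/-19.5) (quadrant-adjusted) = 240° = 4π/3
z = 39e^(i*4π/3)


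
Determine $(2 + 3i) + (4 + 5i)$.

(2 + 4) + (3 + 5)i = 6 + 8i


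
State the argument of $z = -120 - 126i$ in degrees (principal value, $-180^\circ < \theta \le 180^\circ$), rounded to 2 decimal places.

θ = arctan(b/a) = arctan(-126/-120) (quadrant-adjusted) = -133.60°


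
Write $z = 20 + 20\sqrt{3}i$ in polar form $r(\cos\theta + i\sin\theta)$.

r = |z| = sqrt(a^2 + b^2) = sqrt((20)^2 + (20*sqrt(3))^2) = sqrt(400 + 1200) = sqrt(1600) = 40
θ = arctan(b/a) = arctan(34.641/20) (quadrant-adjusted) = 60°
z = 40(cos 60° + i sin 60°)


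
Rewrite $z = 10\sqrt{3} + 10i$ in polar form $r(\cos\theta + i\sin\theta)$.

r = |z| = sqrt(a^2 + b^2) = sqrt((10*sqrt(3))^2 + (10)^2) = sqrt(300 + 100) = sqrt(400) = 20
θ = arctan(b/a) = arctan(10/17.3205) (quadrant-adjusted) = 30°
z = 20(cos 30° + i sin 30°)


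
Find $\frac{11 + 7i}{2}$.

Divisor is real, so divide each part by 2:
= 11/2 + (7/2)i


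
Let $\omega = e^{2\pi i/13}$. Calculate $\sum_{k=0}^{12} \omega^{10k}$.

Let ζ = ω^10 = e^(2πi·10/13). Since 13 ∤ 10, ζ ≠ 1.
Sum = Σ_{k=0}^{12} ζ^k = (ζ^13 - 1)/(ζ - 1) = (ω^{10·13} - 1)/(ζ - 1) = (1 - 1)/(ζ - 1) = 0


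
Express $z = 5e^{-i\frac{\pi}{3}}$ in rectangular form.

a = r cos θ = 5 * 1/2 = 5/2
b = r sin θ = 5 * -sqrt(3)/2 = -5*sqrt(3)/2
z = 5/2 - (5*sqrt(3)/2)i


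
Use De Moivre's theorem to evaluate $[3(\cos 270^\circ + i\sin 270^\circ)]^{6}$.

By De Moivre: z^n = r^n(cos(nθ) + i sin(nθ))
= 3^6(cos(6*270°) + i sin(6*270°))
= 729(cos 180° + i sin 180°)
= -729


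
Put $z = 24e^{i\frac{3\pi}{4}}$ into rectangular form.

a = r cos θ = 24 * -sqrt(2)/2 = -12*sqrt(2)
b = r sin θ = 24 * sqrt(2)/2 = 12*sqrt(2)
z = -12*sqrt(2) + 12*sqrt(2)i


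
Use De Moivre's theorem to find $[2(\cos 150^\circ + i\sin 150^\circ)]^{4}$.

By De Moivre: z^n = r^n(cos(nθ) + i sin(nθ))
= 2^4(cos(4*150°) + i sin(4*150°))
= 16(cos 240° + i sin 240°)
= -8 - 8*sqrt(3)i


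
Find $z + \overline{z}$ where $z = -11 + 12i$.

z + conjugate(z) = (a + bi) + (a - bi) = 2a
= 2 * (-11) = -22


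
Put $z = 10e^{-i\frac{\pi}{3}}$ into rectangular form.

a = r cos θ = 10 * 1/2 = 5
b = r sin θ = 10 * -sqrt(3)/2 = -5*sqrt(3)
z = 5 - 5*sqrt(3)i
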